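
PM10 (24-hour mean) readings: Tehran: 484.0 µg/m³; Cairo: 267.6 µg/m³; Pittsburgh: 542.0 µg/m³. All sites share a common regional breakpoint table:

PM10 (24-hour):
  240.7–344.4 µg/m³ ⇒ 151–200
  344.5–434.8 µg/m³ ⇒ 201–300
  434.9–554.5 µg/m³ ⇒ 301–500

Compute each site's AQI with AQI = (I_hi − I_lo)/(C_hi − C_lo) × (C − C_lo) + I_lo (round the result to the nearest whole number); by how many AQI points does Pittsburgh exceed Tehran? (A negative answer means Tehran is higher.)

Tehran: 484.0 ∈ [434.9, 554.5] ↔ index [301, 500].
301 + (484.0−434.9)·(500−301)/(554.5−434.9) = 301 + 49.1·199/119.6 ≈ 382.70, so AQI = 383.
Cairo: 267.6 ∈ [240.7, 344.4] ↔ index [151, 200].
151 + (267.6−240.7)·(200−151)/(344.4−240.7) = 151 + 26.9·49/103.7 ≈ 163.71, so AQI = 164.
Pittsburgh: 542.0 lies in 434.9–554.5, so I_lo=301, I_hi=500, C_lo=434.9, C_hi=554.5.
(500−301)/(554.5−434.9) × (542.0−434.9) + 301 = 199/119.6 × 107.1 + 301 ≈ 479.20 → 479.
AQIs: Tehran=383, Cairo=164, Pittsburgh=479. Pittsburgh (479) − Tehran (383) = 96.

96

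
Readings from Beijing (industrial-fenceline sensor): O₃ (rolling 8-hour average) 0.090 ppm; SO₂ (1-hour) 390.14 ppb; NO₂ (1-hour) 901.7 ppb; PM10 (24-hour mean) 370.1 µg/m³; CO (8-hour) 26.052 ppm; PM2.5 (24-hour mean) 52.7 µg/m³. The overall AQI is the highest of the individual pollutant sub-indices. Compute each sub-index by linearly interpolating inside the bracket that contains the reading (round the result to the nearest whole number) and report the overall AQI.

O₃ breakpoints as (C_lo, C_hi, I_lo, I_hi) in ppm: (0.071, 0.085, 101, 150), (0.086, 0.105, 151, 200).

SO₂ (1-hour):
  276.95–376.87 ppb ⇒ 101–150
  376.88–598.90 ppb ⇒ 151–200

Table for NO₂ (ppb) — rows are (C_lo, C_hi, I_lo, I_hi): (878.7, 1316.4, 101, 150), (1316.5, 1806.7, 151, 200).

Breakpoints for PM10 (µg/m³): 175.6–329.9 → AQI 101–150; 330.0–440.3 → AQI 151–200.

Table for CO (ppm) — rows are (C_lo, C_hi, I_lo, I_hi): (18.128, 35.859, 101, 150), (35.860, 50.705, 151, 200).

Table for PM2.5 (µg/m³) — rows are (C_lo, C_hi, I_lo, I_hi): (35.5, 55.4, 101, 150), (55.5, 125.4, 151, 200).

O₃: 0.090 ∈ [0.086, 0.105] ↔ index [151, 200].
151 + (0.090−0.086)·(200−151)/(0.105−0.086) = 151 + 0.004·49/0.019 ≈ 161.32, so AQI = 161.
SO₂: row 376.88–598.90 (AQI 151–200). (200−151)·(390.14−376.88)/(598.90−376.88) + 151 = 49·13.26/222.02 + 151 ≈ 153.93 → 154.
NO₂: 901.7 ∈ [878.7, 1316.4] ↔ index [101, 150].
101 + (901.7−878.7)·(150−101)/(1316.4−878.7) = 101 + 23.0·49/437.7 ≈ 103.57, so AQI = 104.
PM10 370.1: bracket 330.0–440.3 → index 151–200; slope 49/110.3, offset 40.1.
AQI = 151 + 49/110.3·40.1 ≈ 168.81 ⇒ 169.
CO: 26.052 ∈ [18.128, 35.859] ↔ index [101, 150].
101 + (26.052−18.128)·(150−101)/(35.859−18.128) = 101 + 7.924·49/17.731 ≈ 122.90, so AQI = 123.
PM2.5: 52.7 ∈ [35.5, 55.4] ↔ index [101, 150].
101 + (52.7−35.5)·(150−101)/(55.4−35.5) = 101 + 17.2·49/19.9 ≈ 143.35, so AQI = 143.
Sub-indices: O₃→161, SO₂→154, NO₂→104, PM10→169, CO→123, PM2.5→143. Overall AQI = max = 169; dominant pollutant is PM10.

169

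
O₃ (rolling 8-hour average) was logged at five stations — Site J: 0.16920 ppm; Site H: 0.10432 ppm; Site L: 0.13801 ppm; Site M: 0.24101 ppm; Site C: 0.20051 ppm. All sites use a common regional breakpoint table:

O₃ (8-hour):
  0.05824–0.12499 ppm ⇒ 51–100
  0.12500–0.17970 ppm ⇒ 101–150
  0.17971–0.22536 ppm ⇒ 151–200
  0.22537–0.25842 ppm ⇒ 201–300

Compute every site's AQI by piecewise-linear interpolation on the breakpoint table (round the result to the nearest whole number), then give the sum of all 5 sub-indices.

760

Site J 0.16920: bracket 0.12500–0.17970 → index 101–150; slope 49/0.05470, offset 0.04420.
AQI = 101 + 49/0.05470·0.04420 ≈ 140.59 ⇒ 141.
Site H: 0.10432 ∈ [0.05824, 0.12499] ↔ index [51, 100].
51 + (0.10432−0.05824)·(100−51)/(0.12499−0.05824) = 51 + 0.04608·49/0.06675 ≈ 84.83, so AQI = 85.
Site L: 0.13801 lies in 0.12500–0.17970, so I_lo=101, I_hi=150, C_lo=0.12500, C_hi=0.17970.
(150−101)/(0.17970−0.12500) × (0.13801−0.12500) + 101 = 49/0.05470 × 0.01301 + 101 ≈ 112.65 → 113.
Site M: 0.24101 ∈ [0.22537, 0.25842] ↔ index [201, 300].
201 + (0.24101−0.22537)·(300−201)/(0.25842−0.22537) = 201 + 0.01564·99/0.03305 ≈ 247.85, so AQI = 248.
Site C: row 0.17971–0.22536 (AQI 151–200). (200−151)·(0.20051−0.17971)/(0.22536−0.17971) + 151 = 49·0.02080/0.04565 + 151 ≈ 173.33 → 173.
AQIs: Site J=141, Site H=85, Site L=113, Site M=248, Site C=173. Sum = 141 + 85 + 113 + 248 + 173 = 760.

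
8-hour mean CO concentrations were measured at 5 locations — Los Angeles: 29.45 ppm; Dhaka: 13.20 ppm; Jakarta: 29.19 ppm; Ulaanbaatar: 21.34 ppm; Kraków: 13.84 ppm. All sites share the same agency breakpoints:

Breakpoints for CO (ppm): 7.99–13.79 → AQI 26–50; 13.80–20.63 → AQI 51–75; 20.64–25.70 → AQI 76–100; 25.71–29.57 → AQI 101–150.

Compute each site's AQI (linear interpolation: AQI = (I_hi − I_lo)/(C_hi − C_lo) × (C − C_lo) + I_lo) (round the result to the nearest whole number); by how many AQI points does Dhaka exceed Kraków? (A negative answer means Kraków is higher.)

-3

Los Angeles: 29.45 ∈ [25.71, 29.57] ↔ index [101, 150].
101 + (29.45−25.71)·(150−101)/(29.57−25.71) = 101 + 3.74·49/3.86 ≈ 148.48, so AQI = 148.
Dhaka: row 7.99–13.79 (AQI 26–50). (50−26)·(13.20−7.99)/(13.79−7.99) + 26 = 24·5.21/5.80 + 26 ≈ 47.56 → 48.
Jakarta: 29.19 ∈ [25.71, 29.57] ↔ index [101, 150].
101 + (29.19−25.71)·(150−101)/(29.57−25.71) = 101 + 3.48·49/3.86 ≈ 145.18, so AQI = 145.
Ulaanbaatar: row 20.64–25.70 (AQI 76–100). (100−76)·(21.34−20.64)/(25.70−20.64) + 76 = 24·0.70/5.06 + 76 ≈ 79.32 → 79.
Kraków: row 13.80–20.63 (AQI 51–75). (75−51)·(13.84−13.80)/(20.63−13.80) + 51 = 24·0.04/6.83 + 51 ≈ 51.14 → 51.
AQIs: Los Angeles=148, Dhaka=48, Jakarta=145, Ulaanbaatar=79, Kraków=51. Dhaka (48) − Kraków (51) = -3.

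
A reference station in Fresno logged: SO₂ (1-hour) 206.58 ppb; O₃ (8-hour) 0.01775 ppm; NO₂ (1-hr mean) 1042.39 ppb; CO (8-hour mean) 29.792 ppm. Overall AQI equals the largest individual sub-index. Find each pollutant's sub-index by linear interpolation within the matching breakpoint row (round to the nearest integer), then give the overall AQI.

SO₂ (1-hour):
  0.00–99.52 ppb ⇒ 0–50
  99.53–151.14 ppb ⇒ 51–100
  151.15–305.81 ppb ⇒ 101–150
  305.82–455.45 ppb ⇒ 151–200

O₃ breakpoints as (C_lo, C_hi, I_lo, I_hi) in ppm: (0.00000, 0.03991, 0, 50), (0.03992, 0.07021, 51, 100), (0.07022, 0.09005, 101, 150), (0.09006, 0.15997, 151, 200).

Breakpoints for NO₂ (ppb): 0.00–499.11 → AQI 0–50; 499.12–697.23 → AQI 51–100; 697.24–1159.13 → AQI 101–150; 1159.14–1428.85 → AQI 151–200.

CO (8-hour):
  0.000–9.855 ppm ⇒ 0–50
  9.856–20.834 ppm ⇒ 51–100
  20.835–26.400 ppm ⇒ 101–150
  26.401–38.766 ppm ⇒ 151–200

SO₂: 206.58 lies in 151.15–305.81, so I_lo=101, I_hi=150, C_lo=151.15, C_hi=305.81.
(150−101)/(305.81−151.15) × (206.58−151.15) + 101 = 49/154.66 × 55.43 + 101 ≈ 118.56 → 119.
O₃: 0.01775 lies in 0.00000–0.03991, so I_lo=0, I_hi=50, C_lo=0.00000, C_hi=0.03991.
(50−0)/(0.03991−0.00000) × (0.01775−0.00000) + 0 = 50/0.03991 × 0.01775 + 0 ≈ 22.24 → 22.
NO₂ 1042.39: bracket 697.24–1159.13 → index 101–150; slope 49/461.89, offset 345.15.
AQI = 101 + 49/461.89·345.15 ≈ 137.62 ⇒ 138.
CO: 29.792 ∈ [26.401, 38.766] ↔ index [151, 200].
151 + (29.792−26.401)·(200−151)/(38.766−26.401) = 151 + 3.391·49/12.365 ≈ 164.44, so AQI = 164.
Sub-indices: SO₂→119, O₃→22, NO₂→138, CO→164. Overall AQI = max = 164; dominant pollutant is CO.
AQI 164: Unhealthy.

164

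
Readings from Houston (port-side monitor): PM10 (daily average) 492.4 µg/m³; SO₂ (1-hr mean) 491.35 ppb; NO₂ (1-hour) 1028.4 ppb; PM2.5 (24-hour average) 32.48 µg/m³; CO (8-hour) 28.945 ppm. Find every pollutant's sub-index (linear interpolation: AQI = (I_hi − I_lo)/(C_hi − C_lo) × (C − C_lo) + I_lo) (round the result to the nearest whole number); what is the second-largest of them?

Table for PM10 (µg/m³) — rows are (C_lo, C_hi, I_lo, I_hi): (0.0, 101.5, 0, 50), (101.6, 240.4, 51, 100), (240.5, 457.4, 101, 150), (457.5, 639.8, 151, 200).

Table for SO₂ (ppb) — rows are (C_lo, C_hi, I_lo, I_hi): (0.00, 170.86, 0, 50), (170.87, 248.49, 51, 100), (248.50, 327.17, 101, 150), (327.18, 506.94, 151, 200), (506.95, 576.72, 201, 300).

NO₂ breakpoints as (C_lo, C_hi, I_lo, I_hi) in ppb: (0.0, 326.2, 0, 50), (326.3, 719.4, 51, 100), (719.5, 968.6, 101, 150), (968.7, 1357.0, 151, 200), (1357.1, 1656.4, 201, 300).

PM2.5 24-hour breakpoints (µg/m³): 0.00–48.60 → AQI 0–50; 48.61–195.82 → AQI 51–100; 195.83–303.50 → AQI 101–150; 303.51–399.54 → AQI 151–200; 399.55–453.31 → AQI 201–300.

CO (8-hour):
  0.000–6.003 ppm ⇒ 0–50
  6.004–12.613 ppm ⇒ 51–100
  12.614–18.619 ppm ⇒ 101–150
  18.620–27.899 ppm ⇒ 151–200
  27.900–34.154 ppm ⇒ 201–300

196

PM10 492.4: bracket 457.5–639.8 → index 151–200; slope 49/182.3, offset 34.9.
AQI = 151 + 49/182.3·34.9 ≈ 160.38 ⇒ 160.
SO₂: 491.35 ∈ [327.18, 506.94] ↔ index [151, 200].
151 + (491.35−327.18)·(200−151)/(506.94−327.18) = 151 + 164.17·49/179.76 ≈ 195.75, so AQI = 196.
NO₂: 1028.4 lies in 968.7–1357.0, so I_lo=151, I_hi=200, C_lo=968.7, C_hi=1357.0.
(200−151)/(1357.0−968.7) × (1028.4−968.7) + 151 = 49/388.3 × 59.7 + 151 ≈ 158.53 → 159.
PM2.5 32.48: bracket 0.00–48.60 → index 0–50; slope 50/48.60, offset 32.48.
AQI = 0 + 50/48.60·32.48 ≈ 33.42 ⇒ 33.
CO 28.945: bracket 27.900–34.154 → index 201–300; slope 99/6.254, offset 1.045.
AQI = 201 + 99/6.254·1.045 ≈ 217.54 ⇒ 218.
Sub-indices: PM10→160, SO₂→196, NO₂→159, PM2.5→33, CO→218. Ranked high→low: 218, 196, 160, 159, 33. Second-highest sub-index = 196.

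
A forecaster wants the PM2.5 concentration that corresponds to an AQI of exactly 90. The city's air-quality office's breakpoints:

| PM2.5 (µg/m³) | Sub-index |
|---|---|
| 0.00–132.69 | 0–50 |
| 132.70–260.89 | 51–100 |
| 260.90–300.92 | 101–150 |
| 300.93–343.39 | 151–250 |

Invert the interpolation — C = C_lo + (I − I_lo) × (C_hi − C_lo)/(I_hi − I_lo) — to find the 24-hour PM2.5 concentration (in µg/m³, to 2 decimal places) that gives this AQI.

AQI 90 lies in the 51–100 band, which corresponds to 132.70–260.89 µg/m³.
C = 132.70 + (90−51)×(260.89−132.70)/(100−51) = 132.70 + 39×128.19/49 ≈ 234.7288 µg/m³ → 234.73 µg/m³ to 2 dp.

234.73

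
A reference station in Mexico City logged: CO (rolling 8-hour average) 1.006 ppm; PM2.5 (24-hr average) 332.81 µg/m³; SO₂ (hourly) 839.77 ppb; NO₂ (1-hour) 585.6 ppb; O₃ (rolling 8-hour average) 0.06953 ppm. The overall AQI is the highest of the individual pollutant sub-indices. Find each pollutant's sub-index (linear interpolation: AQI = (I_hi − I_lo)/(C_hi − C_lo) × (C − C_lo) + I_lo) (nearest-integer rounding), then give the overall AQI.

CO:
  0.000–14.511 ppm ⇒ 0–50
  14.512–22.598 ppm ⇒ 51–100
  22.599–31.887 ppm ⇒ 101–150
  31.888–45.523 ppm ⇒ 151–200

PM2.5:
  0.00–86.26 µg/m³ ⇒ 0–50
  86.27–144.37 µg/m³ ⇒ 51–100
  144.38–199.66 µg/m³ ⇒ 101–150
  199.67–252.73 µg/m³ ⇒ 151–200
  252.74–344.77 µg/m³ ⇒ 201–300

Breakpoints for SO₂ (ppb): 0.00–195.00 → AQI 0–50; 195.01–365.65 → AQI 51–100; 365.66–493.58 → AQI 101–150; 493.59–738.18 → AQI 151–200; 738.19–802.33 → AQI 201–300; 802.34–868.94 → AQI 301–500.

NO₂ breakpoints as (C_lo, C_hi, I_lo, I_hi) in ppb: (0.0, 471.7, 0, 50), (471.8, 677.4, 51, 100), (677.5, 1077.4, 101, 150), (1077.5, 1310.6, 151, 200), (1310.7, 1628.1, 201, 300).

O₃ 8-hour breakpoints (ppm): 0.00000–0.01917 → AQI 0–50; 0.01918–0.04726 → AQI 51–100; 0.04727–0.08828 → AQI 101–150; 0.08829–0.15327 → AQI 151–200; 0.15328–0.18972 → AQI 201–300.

CO: 1.006 lies in 0.000–14.511, so I_lo=0, I_hi=50, C_lo=0.000, C_hi=14.511.
(50−0)/(14.511−0.000) × (1.006−0.000) + 0 = 50/14.511 × 1.006 + 0 ≈ 3.47 → 3.
PM2.5: row 252.74–344.77 (AQI 201–300). (300−201)·(332.81−252.74)/(344.77−252.74) + 201 = 99·80.07/92.03 + 201 ≈ 287.13 → 287.
SO₂ 839.77: bracket 802.34–868.94 → index 301–500; slope 199/66.60, offset 37.43.
AQI = 301 + 199/66.60·37.43 ≈ 412.84 ⇒ 413.
NO₂: row 471.8–677.4 (AQI 51–100). (100−51)·(585.6−471.8)/(677.4−471.8) + 51 = 49·113.8/205.6 + 51 ≈ 78.12 → 78.
O₃ 0.06953: bracket 0.04727–0.08828 → index 101–150; slope 49/0.04101, offset 0.02226.
AQI = 101 + 49/0.04101·0.02226 ≈ 127.60 ⇒ 128.
Sub-indices: CO→3, PM2.5→287, SO₂→413, NO₂→78, O₃→128. Overall AQI = max = 413; dominant pollutant is SO₂.
AQI 413: Hazardous.

413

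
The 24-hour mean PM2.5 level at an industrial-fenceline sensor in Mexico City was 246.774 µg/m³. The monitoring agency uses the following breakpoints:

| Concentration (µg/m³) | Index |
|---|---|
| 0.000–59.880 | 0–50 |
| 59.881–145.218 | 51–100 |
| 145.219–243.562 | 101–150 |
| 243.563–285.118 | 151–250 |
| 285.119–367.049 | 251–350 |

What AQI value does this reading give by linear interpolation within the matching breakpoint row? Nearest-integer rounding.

159

PM2.5: 246.774 lies in 243.563–285.118, so I_lo=151, I_hi=250, C_lo=243.563, C_hi=285.118.
(250−151)/(285.118−243.563) × (246.774−243.563) + 151 = 99/41.555 × 3.211 + 151 ≈ 158.65 → 159.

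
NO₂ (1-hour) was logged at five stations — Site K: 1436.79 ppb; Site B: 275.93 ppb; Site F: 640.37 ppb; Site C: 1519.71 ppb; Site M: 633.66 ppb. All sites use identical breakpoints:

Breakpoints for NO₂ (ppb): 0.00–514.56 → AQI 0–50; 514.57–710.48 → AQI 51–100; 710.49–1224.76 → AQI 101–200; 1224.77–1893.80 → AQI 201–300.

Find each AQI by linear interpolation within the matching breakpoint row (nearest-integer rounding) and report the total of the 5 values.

Site K: row 1224.77–1893.80 (AQI 201–300). (300−201)·(1436.79−1224.77)/(1893.80−1224.77) + 201 = 99·212.02/669.03 + 201 ≈ 232.37 → 232.
Site B: 275.93 lies in 0.00–514.56, so I_lo=0, I_hi=50, C_lo=0.00, C_hi=514.56.
(50−0)/(514.56−0.00) × (275.93−0.00) + 0 = 50/514.56 × 275.93 + 0 ≈ 26.81 → 27.
Site F: 640.37 ∈ [514.57, 710.48] ↔ index [51, 100].
51 + (640.37−514.57)·(100−51)/(710.48−514.57) = 51 + 125.80·49/195.91 ≈ 82.46, so AQI = 82.
Site C: 1519.71 lies in 1224.77–1893.80, so I_lo=201, I_hi=300, C_lo=1224.77, C_hi=1893.80.
(300−201)/(1893.80−1224.77) × (1519.71−1224.77) + 201 = 99/669.03 × 294.94 + 201 ≈ 244.64 → 245.
Site M 633.66: bracket 514.57–710.48 → index 51–100; slope 49/195.91, offset 119.09.
AQI = 51 + 49/195.91·119.09 ≈ 80.79 ⇒ 81.
AQIs: Site K=232, Site B=27, Site F=82, Site C=245, Site M=81. Sum = 232 + 27 + 82 + 245 + 81 = 667.

667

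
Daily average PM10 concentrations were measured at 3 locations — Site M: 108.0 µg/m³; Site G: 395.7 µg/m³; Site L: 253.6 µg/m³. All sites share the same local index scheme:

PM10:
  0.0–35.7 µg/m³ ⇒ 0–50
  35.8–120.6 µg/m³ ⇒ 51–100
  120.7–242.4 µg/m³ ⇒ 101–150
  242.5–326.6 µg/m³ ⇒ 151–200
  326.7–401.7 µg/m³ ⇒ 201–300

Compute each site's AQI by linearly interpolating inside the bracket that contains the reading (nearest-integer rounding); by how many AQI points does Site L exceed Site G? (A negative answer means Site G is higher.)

Site M 108.0: bracket 35.8–120.6 → index 51–100; slope 49/84.8, offset 72.2.
AQI = 51 + 49/84.8·72.2 ≈ 92.72 ⇒ 93.
Site G: 395.7 lies in 326.7–401.7, so I_lo=201, I_hi=300, C_lo=326.7, C_hi=401.7.
(300−201)/(401.7−326.7) × (395.7−326.7) + 201 = 99/75.0 × 69.0 + 201 ≈ 292.08 → 292.
Site L: 253.6 lies in 242.5–326.6, so I_lo=151, I_hi=200, C_lo=242.5, C_hi=326.6.
(200−151)/(326.6−242.5) × (253.6−242.5) + 151 = 49/84.1 × 11.1 + 151 ≈ 157.47 → 157.
AQIs: Site M=93, Site G=292, Site L=157. Site L (157) − Site G (292) = -135.

-135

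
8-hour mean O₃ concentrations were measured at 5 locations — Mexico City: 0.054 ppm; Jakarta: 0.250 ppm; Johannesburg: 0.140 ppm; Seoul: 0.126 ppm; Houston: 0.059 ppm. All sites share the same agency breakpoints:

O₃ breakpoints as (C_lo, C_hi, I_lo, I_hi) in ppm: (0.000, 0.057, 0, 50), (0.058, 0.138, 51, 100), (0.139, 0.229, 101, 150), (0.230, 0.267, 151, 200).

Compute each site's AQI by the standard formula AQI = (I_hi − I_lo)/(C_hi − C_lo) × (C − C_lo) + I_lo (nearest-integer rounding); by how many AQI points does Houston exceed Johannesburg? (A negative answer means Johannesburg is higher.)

-50

Mexico City 0.054: bracket 0.000–0.057 → index 0–50; slope 50/0.057, offset 0.054.
AQI = 0 + 50/0.057·0.054 ≈ 47.37 ⇒ 47.
Jakarta 0.250: bracket 0.230–0.267 → index 151–200; slope 49/0.037, offset 0.020.
AQI = 151 + 49/0.037·0.020 ≈ 177.49 ⇒ 177.
Johannesburg: 0.140 ∈ [0.139, 0.229] ↔ index [101, 150].
101 + (0.140−0.139)·(150−101)/(0.229−0.139) = 101 + 0.001·49/0.090 ≈ 101.54, so AQI = 102.
Seoul: 0.126 lies in 0.058–0.138, so I_lo=51, I_hi=100, C_lo=0.058, C_hi=0.138.
(100−51)/(0.138−0.058) × (0.126−0.058) + 51 = 49/0.080 × 0.068 + 51 ≈ 92.65 → 93.
Houston: 0.059 ∈ [0.058, 0.138] ↔ index [51, 100].
51 + (0.059−0.058)·(100−51)/(0.138−0.058) = 51 + 0.001·49/0.080 ≈ 51.61, so AQI = 52.
AQIs: Mexico City=47, Jakarta=177, Johannesburg=102, Seoul=93, Houston=52. Houston (52) − Johannesburg (102) = -50.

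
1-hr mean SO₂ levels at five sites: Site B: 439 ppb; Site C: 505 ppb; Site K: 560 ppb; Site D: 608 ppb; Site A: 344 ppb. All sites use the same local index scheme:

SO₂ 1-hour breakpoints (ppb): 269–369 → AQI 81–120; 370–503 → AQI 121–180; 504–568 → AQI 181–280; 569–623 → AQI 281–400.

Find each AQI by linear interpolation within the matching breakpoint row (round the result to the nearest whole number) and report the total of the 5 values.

Site B: 439 lies in 370–503, so I_lo=121, I_hi=180, C_lo=370, C_hi=503.
(180−121)/(503−370) × (439−370) + 121 = 59/133 × 69 + 121 ≈ 151.61 → 152.
Site C 505: bracket 504–568 → index 181–280; slope 99/64, offset 1.
AQI = 181 + 99/64·1 ≈ 182.55 ⇒ 183.
Site K: row 504–568 (AQI 181–280). (280−181)·(560−504)/(568−504) + 181 = 99·56/64 + 181 ≈ 267.63 → 268.
Site D 608: bracket 569–623 → index 281–400; slope 119/54, offset 39.
AQI = 281 + 119/54·39 ≈ 366.94 ⇒ 367.
Site A 344: bracket 269–369 → index 81–120; slope 39/100, offset 75.
AQI = 81 + 39/100·75 ≈ 110.25 ⇒ 110.
AQIs: Site B=152, Site C=183, Site K=268, Site D=367, Site A=110. Sum = 152 + 183 + 268 + 367 + 110 = 1080.

1080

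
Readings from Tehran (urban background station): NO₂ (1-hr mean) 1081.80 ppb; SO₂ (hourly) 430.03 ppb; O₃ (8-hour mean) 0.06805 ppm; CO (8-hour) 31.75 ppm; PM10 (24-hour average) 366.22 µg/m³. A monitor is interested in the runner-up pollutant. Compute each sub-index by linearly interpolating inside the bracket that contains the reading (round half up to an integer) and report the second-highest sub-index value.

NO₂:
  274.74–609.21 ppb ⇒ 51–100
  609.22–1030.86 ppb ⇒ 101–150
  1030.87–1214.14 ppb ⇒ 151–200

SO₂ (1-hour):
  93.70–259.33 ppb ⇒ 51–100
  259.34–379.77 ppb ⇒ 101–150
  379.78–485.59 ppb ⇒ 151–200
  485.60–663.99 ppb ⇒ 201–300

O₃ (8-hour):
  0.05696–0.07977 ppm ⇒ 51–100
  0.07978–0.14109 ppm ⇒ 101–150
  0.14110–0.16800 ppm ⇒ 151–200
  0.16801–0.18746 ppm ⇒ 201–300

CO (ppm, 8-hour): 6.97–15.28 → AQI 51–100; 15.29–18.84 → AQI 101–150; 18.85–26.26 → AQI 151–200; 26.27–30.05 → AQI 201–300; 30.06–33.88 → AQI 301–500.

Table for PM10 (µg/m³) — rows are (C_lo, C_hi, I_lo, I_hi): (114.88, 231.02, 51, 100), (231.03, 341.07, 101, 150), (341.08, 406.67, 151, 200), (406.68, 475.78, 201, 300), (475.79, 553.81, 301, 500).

174

NO₂: 1081.80 ∈ [1030.87, 1214.14] ↔ index [151, 200].
151 + (1081.80−1030.87)·(200−151)/(1214.14−1030.87) = 151 + 50.93·49/183.27 ≈ 164.62, so AQI = 165.
SO₂: 430.03 lies in 379.78–485.59, so I_lo=151, I_hi=200, C_lo=379.78, C_hi=485.59.
(200−151)/(485.59−379.78) × (430.03−379.78) + 151 = 49/105.81 × 50.25 + 151 ≈ 174.27 → 174.
O₃: row 0.05696–0.07977 (AQI 51–100). (100−51)·(0.06805−0.05696)/(0.07977−0.05696) + 51 = 49·0.01109/0.02281 + 51 ≈ 74.82 → 75.
CO: 31.75 lies in 30.06–33.88, so I_lo=301, I_hi=500, C_lo=30.06, C_hi=33.88.
(500−301)/(33.88−30.06) × (31.75−30.06) + 301 = 199/3.82 × 1.69 + 301 ≈ 389.04 → 389.
PM10: row 341.08–406.67 (AQI 151–200). (200−151)·(366.22−341.08)/(406.67−341.08) + 151 = 49·25.14/65.59 + 151 ≈ 169.78 → 170.
Sub-indices: NO₂→165, SO₂→174, O₃→75, CO→389, PM10→170. Ranked high→low: 389, 174, 170, 165, 75. Second-highest sub-index = 174.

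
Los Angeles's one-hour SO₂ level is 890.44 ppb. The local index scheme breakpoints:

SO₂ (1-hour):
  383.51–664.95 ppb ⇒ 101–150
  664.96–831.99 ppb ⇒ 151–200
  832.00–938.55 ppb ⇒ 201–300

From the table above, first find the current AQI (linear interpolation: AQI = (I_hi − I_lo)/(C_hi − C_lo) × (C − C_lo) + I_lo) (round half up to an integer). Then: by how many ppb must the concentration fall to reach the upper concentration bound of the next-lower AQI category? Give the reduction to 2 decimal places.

58.45

SO₂: 890.44 lies in 832.00–938.55, so I_lo=201, I_hi=300, C_lo=832.00, C_hi=938.55.
(300−201)/(938.55−832.00) × (890.44−832.00) + 201 = 99/106.55 × 58.44 + 201 ≈ 255.30 → 255.
Current AQI 255 is in the Very Unhealthy range (201–300). The next-lower category tops out at AQI 200, whose upper concentration bound is 831.99 ppb.
Reduction needed = 890.44 − 831.99 = 58.45 ppb.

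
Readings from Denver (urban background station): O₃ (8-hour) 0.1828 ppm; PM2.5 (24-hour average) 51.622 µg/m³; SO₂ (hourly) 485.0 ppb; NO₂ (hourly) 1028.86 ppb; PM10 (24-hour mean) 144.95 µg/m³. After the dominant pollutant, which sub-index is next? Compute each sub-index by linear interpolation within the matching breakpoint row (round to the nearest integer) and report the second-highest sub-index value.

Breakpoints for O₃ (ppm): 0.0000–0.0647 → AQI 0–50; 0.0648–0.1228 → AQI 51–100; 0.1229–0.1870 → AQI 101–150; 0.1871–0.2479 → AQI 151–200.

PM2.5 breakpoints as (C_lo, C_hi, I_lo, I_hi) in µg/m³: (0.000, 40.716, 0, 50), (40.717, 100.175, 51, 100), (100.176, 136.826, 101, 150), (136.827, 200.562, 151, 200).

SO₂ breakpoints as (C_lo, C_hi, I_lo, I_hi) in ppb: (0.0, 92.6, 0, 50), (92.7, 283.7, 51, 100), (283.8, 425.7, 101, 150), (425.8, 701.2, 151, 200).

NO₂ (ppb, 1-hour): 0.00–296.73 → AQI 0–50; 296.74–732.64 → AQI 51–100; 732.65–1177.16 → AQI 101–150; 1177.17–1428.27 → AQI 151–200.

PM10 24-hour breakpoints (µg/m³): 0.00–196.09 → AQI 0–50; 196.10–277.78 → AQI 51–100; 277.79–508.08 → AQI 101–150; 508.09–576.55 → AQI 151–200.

147

O₃: 0.1828 ∈ [0.1229, 0.1870] ↔ index [101, 150].
101 + (0.1828−0.1229)·(150−101)/(0.1870−0.1229) = 101 + 0.0599·49/0.0641 ≈ 146.79, so AQI = 147.
PM2.5 51.622: bracket 40.717–100.175 → index 51–100; slope 49/59.458, offset 10.905.
AQI = 51 + 49/59.458·10.905 ≈ 59.99 ⇒ 60.
SO₂: 485.0 lies in 425.8–701.2, so I_lo=151, I_hi=200, C_lo=425.8, C_hi=701.2.
(200−151)/(701.2−425.8) × (485.0−425.8) + 151 = 49/275.4 × 59.2 + 151 ≈ 161.53 → 162.
NO₂: 1028.86 lies in 732.65–1177.16, so I_lo=101, I_hi=150, C_lo=732.65, C_hi=1177.16.
(150−101)/(1177.16−732.65) × (1028.86−732.65) + 101 = 49/444.51 × 296.21 + 101 ≈ 133.65 → 134.
PM10 144.95: bracket 0.00–196.09 → index 0–50; slope 50/196.09, offset 144.95.
AQI = 0 + 50/196.09·144.95 ≈ 36.96 ⇒ 37.
Sub-indices: O₃→147, PM2.5→60, SO₂→162, NO₂→134, PM10→37. Ranked high→low: 162, 147, 134, 60, 37. Second-highest sub-index = 147.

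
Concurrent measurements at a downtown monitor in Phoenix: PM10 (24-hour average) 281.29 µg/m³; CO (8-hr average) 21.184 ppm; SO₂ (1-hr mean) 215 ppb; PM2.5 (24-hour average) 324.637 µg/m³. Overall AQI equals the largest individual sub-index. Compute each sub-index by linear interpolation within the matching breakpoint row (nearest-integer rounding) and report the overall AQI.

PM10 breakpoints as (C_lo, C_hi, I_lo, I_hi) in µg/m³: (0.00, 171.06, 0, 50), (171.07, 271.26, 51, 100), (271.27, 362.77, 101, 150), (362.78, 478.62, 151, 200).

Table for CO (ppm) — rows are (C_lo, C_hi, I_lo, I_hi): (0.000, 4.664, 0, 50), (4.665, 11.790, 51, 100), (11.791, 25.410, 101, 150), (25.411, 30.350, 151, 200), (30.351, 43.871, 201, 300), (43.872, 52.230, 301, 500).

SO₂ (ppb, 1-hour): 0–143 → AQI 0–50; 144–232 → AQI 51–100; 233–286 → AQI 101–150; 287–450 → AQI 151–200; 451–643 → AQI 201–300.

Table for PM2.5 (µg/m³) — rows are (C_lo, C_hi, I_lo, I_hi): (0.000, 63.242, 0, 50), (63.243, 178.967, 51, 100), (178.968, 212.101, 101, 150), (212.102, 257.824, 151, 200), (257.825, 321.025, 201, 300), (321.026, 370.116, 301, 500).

PM10: row 271.27–362.77 (AQI 101–150). (150−101)·(281.29−271.27)/(362.77−271.27) + 101 = 49·10.02/91.50 + 101 ≈ 106.37 → 106.
CO: 21.184 lies in 11.791–25.410, so I_lo=101, I_hi=150, C_lo=11.791, C_hi=25.410.
(150−101)/(25.410−11.791) × (21.184−11.791) + 101 = 49/13.619 × 9.393 + 101 ≈ 134.80 → 135.
SO₂ 215: bracket 144–232 → index 51–100; slope 49/88, offset 71.
AQI = 51 + 49/88·71 ≈ 90.53 ⇒ 91.
PM2.5: 324.637 ∈ [321.026, 370.116] ↔ index [301, 500].
301 + (324.637−321.026)·(500−301)/(370.116−321.026) = 301 + 3.611·199/49.090 ≈ 315.64, so AQI = 316.
Sub-indices: PM10→106, CO→135, SO₂→91, PM2.5→316. Overall AQI = max = 316; dominant pollutant is PM2.5.
AQI 316: Hazardous.

316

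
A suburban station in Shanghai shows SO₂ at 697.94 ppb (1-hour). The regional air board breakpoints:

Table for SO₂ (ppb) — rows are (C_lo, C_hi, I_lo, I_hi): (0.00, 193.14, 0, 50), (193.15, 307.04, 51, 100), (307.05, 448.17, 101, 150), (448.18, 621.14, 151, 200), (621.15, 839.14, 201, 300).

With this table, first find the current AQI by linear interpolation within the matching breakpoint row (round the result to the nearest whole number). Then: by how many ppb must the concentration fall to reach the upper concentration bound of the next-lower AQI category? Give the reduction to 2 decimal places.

76.80

SO₂: 697.94 ∈ [621.15, 839.14] ↔ index [201, 300].
201 + (697.94−621.15)·(300−201)/(839.14−621.15) = 201 + 76.79·99/217.99 ≈ 235.87, so AQI = 236.
Current AQI 236 is in the Very Unhealthy range (201–300). The next-lower category tops out at AQI 200, whose upper concentration bound is 621.14 ppb.
Reduction needed = 697.94 − 621.14 = 76.80 ppb.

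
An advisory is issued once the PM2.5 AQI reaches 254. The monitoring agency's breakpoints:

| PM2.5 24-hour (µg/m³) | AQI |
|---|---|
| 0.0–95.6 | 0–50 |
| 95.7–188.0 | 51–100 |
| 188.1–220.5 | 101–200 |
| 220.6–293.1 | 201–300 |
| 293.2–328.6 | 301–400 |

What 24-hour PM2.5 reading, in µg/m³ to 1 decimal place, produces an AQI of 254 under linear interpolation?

259.4

AQI 254 lies in the 201–300 band, which corresponds to 220.6–293.1 µg/m³.
C = 220.6 + (254−201)×(293.1−220.6)/(300−201) = 220.6 + 53×72.5/99 ≈ 259.413 µg/m³ → 259.4 µg/m³ to 1 dp.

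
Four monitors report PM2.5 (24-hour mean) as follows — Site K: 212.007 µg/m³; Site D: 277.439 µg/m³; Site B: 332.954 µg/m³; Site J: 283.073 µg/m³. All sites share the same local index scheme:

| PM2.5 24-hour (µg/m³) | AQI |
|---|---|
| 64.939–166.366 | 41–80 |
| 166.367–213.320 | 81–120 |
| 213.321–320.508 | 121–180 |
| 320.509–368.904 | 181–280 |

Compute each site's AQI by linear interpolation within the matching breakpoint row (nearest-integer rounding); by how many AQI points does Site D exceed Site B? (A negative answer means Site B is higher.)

-50

Site K: 212.007 ∈ [166.367, 213.320] ↔ index [81, 120].
81 + (212.007−166.367)·(120−81)/(213.320−166.367) = 81 + 45.640·39/46.953 ≈ 118.91, so AQI = 119.
Site D: row 213.321–320.508 (AQI 121–180). (180−121)·(277.439−213.321)/(320.508−213.321) + 121 = 59·64.118/107.187 + 121 ≈ 156.29 → 156.
Site B: 332.954 lies in 320.509–368.904, so I_lo=181, I_hi=280, C_lo=320.509, C_hi=368.904.
(280−181)/(368.904−320.509) × (332.954−320.509) + 181 = 99/48.395 × 12.445 + 181 ≈ 206.46 → 206.
Site J 283.073: bracket 213.321–320.508 → index 121–180; slope 59/107.187, offset 69.752.
AQI = 121 + 59/107.187·69.752 ≈ 159.39 ⇒ 159.
AQIs: Site K=119, Site D=156, Site B=206, Site J=159. Site D (156) − Site B (206) = -50.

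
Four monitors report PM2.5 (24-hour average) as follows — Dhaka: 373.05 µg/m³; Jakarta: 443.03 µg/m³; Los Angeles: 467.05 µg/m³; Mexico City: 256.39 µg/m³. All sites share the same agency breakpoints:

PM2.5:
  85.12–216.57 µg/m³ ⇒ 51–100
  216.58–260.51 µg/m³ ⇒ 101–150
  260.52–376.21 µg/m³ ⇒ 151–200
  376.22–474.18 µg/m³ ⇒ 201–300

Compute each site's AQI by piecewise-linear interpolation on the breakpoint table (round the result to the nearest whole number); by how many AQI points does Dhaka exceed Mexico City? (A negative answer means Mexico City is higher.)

Dhaka: row 260.52–376.21 (AQI 151–200). (200−151)·(373.05−260.52)/(376.21−260.52) + 151 = 49·112.53/115.69 + 151 ≈ 198.66 → 199.
Jakarta: row 376.22–474.18 (AQI 201–300). (300−201)·(443.03−376.22)/(474.18−376.22) + 201 = 99·66.81/97.96 + 201 ≈ 268.52 → 269.
Los Angeles 467.05: bracket 376.22–474.18 → index 201–300; slope 99/97.96, offset 90.83.
AQI = 201 + 99/97.96·90.83 ≈ 292.79 ⇒ 293.
Mexico City: 256.39 lies in 216.58–260.51, so I_lo=101, I_hi=150, C_lo=216.58, C_hi=260.51.
(150−101)/(260.51−216.58) × (256.39−216.58) + 101 = 49/43.93 × 39.81 + 101 ≈ 145.40 → 145.
AQIs: Dhaka=199, Jakarta=269, Los Angeles=293, Mexico City=145. Dhaka (199) − Mexico City (145) = 54.

54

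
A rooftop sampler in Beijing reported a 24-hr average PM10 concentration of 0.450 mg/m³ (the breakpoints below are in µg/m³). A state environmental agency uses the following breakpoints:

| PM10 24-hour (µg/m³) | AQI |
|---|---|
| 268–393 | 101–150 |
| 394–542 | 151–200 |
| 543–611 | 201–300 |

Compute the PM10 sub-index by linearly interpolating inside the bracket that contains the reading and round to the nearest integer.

170

Convert: 0.450 mg/m³ = 450 µg/m³.
PM10: 450 ∈ [394, 542] ↔ index [151, 200].
151 + (450−394)·(200−151)/(542−394) = 151 + 56·49/148 ≈ 169.54, so AQI = 170.
AQI 170 falls in the Unhealthy category.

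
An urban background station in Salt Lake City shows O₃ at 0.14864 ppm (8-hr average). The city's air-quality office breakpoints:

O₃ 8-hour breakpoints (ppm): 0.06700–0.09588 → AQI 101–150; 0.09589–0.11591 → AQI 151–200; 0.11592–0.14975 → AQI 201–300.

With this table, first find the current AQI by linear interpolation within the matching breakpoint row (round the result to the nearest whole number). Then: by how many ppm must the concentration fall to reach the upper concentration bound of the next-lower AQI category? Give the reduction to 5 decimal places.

O₃: row 0.11592–0.14975 (AQI 201–300). (300−201)·(0.14864−0.11592)/(0.14975−0.11592) + 201 = 99·0.03272/0.03383 + 201 ≈ 296.75 → 297.
Current AQI 297 is in the Very Unhealthy range (201–300). The next-lower category tops out at AQI 200, whose upper concentration bound is 0.11591 ppm.
Reduction needed = 0.14864 − 0.11591 = 0.03273 ppm.

0.03273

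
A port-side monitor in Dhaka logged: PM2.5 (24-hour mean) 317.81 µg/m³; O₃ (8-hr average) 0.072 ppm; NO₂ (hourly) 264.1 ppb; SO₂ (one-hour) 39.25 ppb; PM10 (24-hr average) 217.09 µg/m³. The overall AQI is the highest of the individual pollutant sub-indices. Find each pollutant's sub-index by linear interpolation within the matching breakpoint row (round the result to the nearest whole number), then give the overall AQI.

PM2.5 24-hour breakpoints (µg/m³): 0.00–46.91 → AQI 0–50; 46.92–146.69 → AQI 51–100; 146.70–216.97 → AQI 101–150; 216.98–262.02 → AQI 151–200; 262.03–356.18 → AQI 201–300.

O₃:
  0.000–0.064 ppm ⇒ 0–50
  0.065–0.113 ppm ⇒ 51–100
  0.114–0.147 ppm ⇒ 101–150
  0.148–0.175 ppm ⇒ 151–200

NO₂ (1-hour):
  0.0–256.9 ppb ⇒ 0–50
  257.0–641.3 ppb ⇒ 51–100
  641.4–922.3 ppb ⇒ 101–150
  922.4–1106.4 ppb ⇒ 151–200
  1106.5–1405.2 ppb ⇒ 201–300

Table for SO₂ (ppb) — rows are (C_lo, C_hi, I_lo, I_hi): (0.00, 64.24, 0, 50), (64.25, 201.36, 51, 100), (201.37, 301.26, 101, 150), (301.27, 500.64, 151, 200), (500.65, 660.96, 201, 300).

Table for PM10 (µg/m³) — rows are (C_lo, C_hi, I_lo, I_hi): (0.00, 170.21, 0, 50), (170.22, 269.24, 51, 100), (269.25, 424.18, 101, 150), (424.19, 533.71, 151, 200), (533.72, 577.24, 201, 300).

PM2.5: row 262.03–356.18 (AQI 201–300). (300−201)·(317.81−262.03)/(356.18−262.03) + 201 = 99·55.78/94.15 + 201 ≈ 259.65 → 260.
O₃: 0.072 ∈ [0.065, 0.113] ↔ index [51, 100].
51 + (0.072−0.065)·(100−51)/(0.113−0.065) = 51 + 0.007·49/0.048 ≈ 58.15, so AQI = 58.
NO₂: 264.1 lies in 257.0–641.3, so I_lo=51, I_hi=100, C_lo=257.0, C_hi=641.3.
(100−51)/(641.3−257.0) × (264.1−257.0) + 51 = 49/384.3 × 7.1 + 51 ≈ 51.91 → 52.
SO₂: 39.25 lies in 0.00–64.24, so I_lo=0, I_hi=50, C_lo=0.00, C_hi=64.24.
(50−0)/(64.24−0.00) × (39.25−0.00) + 0 = 50/64.24 × 39.25 + 0 ≈ 30.55 → 31.
PM10: 217.09 lies in 170.22–269.24, so I_lo=51, I_hi=100, C_lo=170.22, C_hi=269.24.
(100−51)/(269.24−170.22) × (217.09−170.22) + 51 = 49/99.02 × 46.87 + 51 ≈ 74.19 → 74.
Sub-indices: PM2.5→260, O₃→58, NO₂→52, SO₂→31, PM10→74. Overall AQI = max = 260; dominant pollutant is PM2.5.

260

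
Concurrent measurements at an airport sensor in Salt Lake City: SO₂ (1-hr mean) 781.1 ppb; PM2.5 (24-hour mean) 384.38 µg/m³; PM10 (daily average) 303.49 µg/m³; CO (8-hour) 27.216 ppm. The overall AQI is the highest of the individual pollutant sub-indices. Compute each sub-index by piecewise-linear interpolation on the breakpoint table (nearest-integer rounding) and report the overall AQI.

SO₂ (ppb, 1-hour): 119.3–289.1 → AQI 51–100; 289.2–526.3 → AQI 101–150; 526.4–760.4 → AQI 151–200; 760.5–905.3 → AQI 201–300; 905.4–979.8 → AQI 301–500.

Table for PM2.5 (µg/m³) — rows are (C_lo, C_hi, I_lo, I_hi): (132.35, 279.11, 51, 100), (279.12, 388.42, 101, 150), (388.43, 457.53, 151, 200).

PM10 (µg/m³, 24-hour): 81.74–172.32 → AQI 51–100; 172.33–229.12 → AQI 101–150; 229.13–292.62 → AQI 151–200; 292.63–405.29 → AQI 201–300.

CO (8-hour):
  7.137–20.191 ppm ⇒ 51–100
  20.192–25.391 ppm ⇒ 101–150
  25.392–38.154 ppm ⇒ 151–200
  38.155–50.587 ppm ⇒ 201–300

SO₂: row 760.5–905.3 (AQI 201–300). (300−201)·(781.1−760.5)/(905.3−760.5) + 201 = 99·20.6/144.8 + 201 ≈ 215.08 → 215.
PM2.5 384.38: bracket 279.12–388.42 → index 101–150; slope 49/109.30, offset 105.26.
AQI = 101 + 49/109.30·105.26 ≈ 148.19 ⇒ 148.
PM10: 303.49 lies in 292.63–405.29, so I_lo=201, I_hi=300, C_lo=292.63, C_hi=405.29.
(300−201)/(405.29−292.63) × (303.49−292.63) + 201 = 99/112.66 × 10.86 + 201 ≈ 210.54 → 211.
CO: 27.216 lies in 25.392–38.154, so I_lo=151, I_hi=200, C_lo=25.392, C_hi=38.154.
(200−151)/(38.154−25.392) × (27.216−25.392) + 151 = 49/12.762 × 1.824 + 151 ≈ 158.00 → 158.
Sub-indices: SO₂→215, PM2.5→148, PM10→211, CO→158. Overall AQI = max = 215; dominant pollutant is SO₂.
AQI 215: Very Unhealthy.

215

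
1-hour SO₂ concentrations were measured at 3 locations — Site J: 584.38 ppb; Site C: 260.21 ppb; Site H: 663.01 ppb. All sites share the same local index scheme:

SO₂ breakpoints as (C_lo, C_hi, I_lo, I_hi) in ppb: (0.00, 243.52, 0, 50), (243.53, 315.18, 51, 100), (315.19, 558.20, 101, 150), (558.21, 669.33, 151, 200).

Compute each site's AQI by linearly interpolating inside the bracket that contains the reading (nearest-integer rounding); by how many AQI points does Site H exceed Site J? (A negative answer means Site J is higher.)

Site J 584.38: bracket 558.21–669.33 → index 151–200; slope 49/111.12, offset 26.17.
AQI = 151 + 49/111.12·26.17 ≈ 162.54 ⇒ 163.
Site C: 260.21 ∈ [243.53, 315.18] ↔ index [51, 100].
51 + (260.21−243.53)·(100−51)/(315.18−243.53) = 51 + 16.68·49/71.65 ≈ 62.41, so AQI = 62.
Site H: row 558.21–669.33 (AQI 151–200). (200−151)·(663.01−558.21)/(669.33−558.21) + 151 = 49·104.80/111.12 + 151 ≈ 197.21 → 197.
AQIs: Site J=163, Site C=62, Site H=197. Site H (197) − Site J (163) = 34.

34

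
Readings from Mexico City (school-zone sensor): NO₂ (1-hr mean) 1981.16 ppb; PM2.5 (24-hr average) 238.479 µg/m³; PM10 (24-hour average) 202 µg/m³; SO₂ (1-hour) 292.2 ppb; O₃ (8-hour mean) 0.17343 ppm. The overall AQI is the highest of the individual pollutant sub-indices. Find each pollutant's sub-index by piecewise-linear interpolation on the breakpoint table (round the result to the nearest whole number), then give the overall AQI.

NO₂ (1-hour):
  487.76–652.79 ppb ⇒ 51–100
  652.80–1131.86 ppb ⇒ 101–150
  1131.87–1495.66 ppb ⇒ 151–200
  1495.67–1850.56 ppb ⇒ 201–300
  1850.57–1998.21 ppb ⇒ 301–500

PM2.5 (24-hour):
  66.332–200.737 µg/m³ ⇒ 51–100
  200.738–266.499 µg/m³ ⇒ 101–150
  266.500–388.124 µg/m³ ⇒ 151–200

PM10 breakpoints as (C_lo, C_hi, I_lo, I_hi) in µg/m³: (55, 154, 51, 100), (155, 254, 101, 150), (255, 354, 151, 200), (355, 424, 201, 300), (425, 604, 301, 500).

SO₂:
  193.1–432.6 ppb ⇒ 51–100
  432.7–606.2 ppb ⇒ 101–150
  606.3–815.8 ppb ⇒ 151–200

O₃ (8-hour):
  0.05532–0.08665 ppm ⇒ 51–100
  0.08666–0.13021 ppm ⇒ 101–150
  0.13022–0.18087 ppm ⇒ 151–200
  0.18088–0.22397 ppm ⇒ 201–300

477

NO₂: 1981.16 lies in 1850.57–1998.21, so I_lo=301, I_hi=500, C_lo=1850.57, C_hi=1998.21.
(500−301)/(1998.21−1850.57) × (1981.16−1850.57) + 301 = 199/147.64 × 130.59 + 301 ≈ 477.02 → 477.
PM2.5 238.479: bracket 200.738–266.499 → index 101–150; slope 49/65.761, offset 37.741.
AQI = 101 + 49/65.761·37.741 ≈ 129.12 ⇒ 129.
PM10: row 155–254 (AQI 101–150). (150−101)·(202−155)/(254−155) + 101 = 49·47/99 + 101 ≈ 124.26 → 124.
SO₂ 292.2: bracket 193.1–432.6 → index 51–100; slope 49/239.5, offset 99.1.
AQI = 51 + 49/239.5·99.1 ≈ 71.28 ⇒ 71.
O₃ 0.17343: bracket 0.13022–0.18087 → index 151–200; slope 49/0.05065, offset 0.04321.
AQI = 151 + 49/0.05065·0.04321 ≈ 192.80 ⇒ 193.
Sub-indices: NO₂→477, PM2.5→129, PM10→124, SO₂→71, O₃→193. Overall AQI = max = 477; dominant pollutant is NO₂.
AQI 477: Hazardous.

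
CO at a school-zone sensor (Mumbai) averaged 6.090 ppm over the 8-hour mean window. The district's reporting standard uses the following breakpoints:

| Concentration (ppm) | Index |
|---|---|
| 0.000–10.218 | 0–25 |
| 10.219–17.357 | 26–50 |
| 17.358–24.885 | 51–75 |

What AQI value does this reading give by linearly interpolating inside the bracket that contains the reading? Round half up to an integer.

CO: 6.090 lies in 0.000–10.218, so I_lo=0, I_hi=25, C_lo=0.000, C_hi=10.218.
(25−0)/(10.218−0.000) × (6.090−0.000) + 0 = 25/10.218 × 6.090 + 0 ≈ 14.90 → 15.

15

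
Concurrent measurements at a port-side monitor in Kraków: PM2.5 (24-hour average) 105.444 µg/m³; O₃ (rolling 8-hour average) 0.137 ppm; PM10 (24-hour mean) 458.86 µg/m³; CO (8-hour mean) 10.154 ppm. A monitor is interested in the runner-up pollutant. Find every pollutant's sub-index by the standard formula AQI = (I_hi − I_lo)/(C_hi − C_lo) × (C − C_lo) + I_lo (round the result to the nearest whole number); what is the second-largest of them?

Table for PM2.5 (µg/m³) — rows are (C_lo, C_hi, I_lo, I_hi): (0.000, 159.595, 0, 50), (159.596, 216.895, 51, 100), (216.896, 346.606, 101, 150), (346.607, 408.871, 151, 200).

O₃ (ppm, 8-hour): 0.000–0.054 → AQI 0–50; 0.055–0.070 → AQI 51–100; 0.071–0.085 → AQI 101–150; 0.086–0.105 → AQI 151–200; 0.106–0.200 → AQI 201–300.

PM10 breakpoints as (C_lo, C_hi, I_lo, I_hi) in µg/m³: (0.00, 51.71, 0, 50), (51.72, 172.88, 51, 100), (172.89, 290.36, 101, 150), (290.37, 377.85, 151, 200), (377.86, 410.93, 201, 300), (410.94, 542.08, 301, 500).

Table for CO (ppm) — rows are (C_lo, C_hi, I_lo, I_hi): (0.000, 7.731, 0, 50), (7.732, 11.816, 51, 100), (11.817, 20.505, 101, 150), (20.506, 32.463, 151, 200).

PM2.5: 105.444 ∈ [0.000, 159.595] ↔ index [0, 50].
0 + (105.444−0.000)·(50−0)/(159.595−0.000) = 0 + 105.444·50/159.595 ≈ 33.03, so AQI = 33.
O₃: row 0.106–0.200 (AQI 201–300). (300−201)·(0.137−0.106)/(0.200−0.106) + 201 = 99·0.031/0.094 + 201 ≈ 233.65 → 234.
PM10: 458.86 lies in 410.94–542.08, so I_lo=301, I_hi=500, C_lo=410.94, C_hi=542.08.
(500−301)/(542.08−410.94) × (458.86−410.94) + 301 = 199/131.14 × 47.92 + 301 ≈ 373.72 → 374.
CO 10.154: bracket 7.732–11.816 → index 51–100; slope 49/4.084, offset 2.422.
AQI = 51 + 49/4.084·2.422 ≈ 80.06 ⇒ 80.
Sub-indices: PM2.5→33, O₃→234, PM10→374, CO→80. Ranked high→low: 374, 234, 80, 33. Second-highest sub-index = 234.

234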